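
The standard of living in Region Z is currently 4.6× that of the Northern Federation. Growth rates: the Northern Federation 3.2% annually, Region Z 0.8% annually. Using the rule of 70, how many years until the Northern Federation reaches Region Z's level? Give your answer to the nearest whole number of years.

The growth-rate gap is 3.2% − 0.8% = 2.4 percentage points.
So the ratio between them halves every 70/2.4 ≈ 29.17 years.
A 4.6× gap takes log₂(4.6) ≈ 2.20 halvings to close: 2.20 × 29.17 ≈ 64 years.

≈ 64 years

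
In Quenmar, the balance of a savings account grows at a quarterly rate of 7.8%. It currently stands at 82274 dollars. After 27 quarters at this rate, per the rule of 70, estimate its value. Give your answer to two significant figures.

Doubling time ≈ 70/7.8 = 8.97 quarters.
27 quarters is 27/8.97 ≈ 3.01 doublings, a factor of 2^3.01 ≈ 8.06.
82274 × 8.06 ≈ 660000 dollars.

roughly 660000 dollars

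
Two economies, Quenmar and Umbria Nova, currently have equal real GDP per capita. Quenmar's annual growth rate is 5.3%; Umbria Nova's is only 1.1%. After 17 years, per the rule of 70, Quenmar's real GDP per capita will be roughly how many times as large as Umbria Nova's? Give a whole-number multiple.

approximately 2 times

Rate gap = 5.3% − 1.1% = 4.2 points.
The ratio doubles every 70/4.2 ≈ 16.67 years.
17/16.67 ≈ 1.02 doublings → ratio ≈ 2^1.02 ≈ 2.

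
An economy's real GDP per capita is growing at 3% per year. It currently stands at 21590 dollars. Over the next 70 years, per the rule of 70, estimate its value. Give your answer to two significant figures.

around 170000 dollars

It doubles every 70/3 ≈ 23.33 years, so 70 years is 3.00 doublings.
2^3.00 ≈ 8.00; 21590 × 8.00 ≈ 170000 dollars.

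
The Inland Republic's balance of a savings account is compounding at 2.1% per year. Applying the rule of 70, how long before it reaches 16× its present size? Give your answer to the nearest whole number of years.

about 133 years

Doubling time ≈ 70/2.1 = 33.33 years.
16× is 4 doublings, so 4 × 33.33 ≈ 133 years.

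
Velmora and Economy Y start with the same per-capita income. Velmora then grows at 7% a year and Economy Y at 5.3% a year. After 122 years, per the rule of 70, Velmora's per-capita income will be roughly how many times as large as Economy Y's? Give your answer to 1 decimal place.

Rate gap = 7% − 5.3% = 1.7 points.
The ratio doubles every 70/1.7 ≈ 41.18 years.
122/41.18 ≈ 2.96 doublings → ratio ≈ 2^2.96 ≈ 7.8.

roughly 7.8 times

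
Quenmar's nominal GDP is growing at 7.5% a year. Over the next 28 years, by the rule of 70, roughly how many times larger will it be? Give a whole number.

Doubling time ≈ 70/7.5 = 9.33 years.
28/9.33 ≈ 3 doublings, so about 2^3 = 8×.

roughly 8 times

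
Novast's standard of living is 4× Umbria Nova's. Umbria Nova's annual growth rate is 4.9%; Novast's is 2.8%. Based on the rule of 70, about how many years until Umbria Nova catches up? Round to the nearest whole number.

about 67 years

What matters is the difference: 2.1 pp.
Rule of 70 on the gap: the ratio halves every 70/2.1 ≈ 33.33 years.
A 4× gap closes after 2 halvings: 2 × 33.33 ≈ 67 years.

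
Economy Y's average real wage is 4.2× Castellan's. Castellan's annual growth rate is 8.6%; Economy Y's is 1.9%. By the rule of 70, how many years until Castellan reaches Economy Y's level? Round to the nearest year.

Castellan gains on Economy Y at 8.6% − 1.9% = 6.7 points a year.
At that relative rate the gap halves every 70/6.7 ≈ 10.45 years.
A 4.2× gap takes log₂(4.2) ≈ 2.07 halvings to close: 2.07 × 10.45 ≈ 22 years.

about 22 years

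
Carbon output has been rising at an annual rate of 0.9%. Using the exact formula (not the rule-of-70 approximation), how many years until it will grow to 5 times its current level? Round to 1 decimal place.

179.6 years

t = ln(5) / ln(1 + 0.009) = 1.6094 / 0.008960 ≈ 179.62.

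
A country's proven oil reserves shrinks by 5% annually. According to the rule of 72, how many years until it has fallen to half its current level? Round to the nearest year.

about 14 years

The rule works in reverse for decay: 72/5 ≈ 14.40 years to halve.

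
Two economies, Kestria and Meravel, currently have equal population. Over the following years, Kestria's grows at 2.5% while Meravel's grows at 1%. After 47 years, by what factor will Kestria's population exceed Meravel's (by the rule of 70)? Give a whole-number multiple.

roughly 2 times

Only the 1.5-point difference matters.
70/1.5 ≈ 46.67 years per doubling of the ratio; 47 years gives 1.01 doublings, so ≈ 2×.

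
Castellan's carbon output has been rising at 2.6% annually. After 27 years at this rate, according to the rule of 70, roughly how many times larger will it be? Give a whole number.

70/2.6 ≈ 26.92 years per doubling.
27 years fits 1 doubling: 2^1 = 2.

≈ 2 times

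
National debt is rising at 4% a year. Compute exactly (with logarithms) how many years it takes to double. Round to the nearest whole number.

18 years

t = ln(2) / ln(1 + 0.04) = 0.6931 / 0.039221 ≈ 17.67.
≈ 18 years.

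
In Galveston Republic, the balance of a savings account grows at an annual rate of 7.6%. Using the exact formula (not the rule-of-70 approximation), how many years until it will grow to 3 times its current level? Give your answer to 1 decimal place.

15.0 years

t = ln(3) / ln(1 + 0.076) = 1.0986 / 0.073250 ≈ 15.00.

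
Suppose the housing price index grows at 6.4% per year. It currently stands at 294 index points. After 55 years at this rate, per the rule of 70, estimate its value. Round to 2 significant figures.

≈ 9600 index points

Doubling time ≈ 70/6.4 = 10.94 years.
55 years is 55/10.94 ≈ 5.03 doublings, a factor of 2^5.03 ≈ 32.67.
294 × 32.67 ≈ 9600 index points.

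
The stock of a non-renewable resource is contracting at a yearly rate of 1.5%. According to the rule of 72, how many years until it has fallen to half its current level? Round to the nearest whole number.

about 48 years

The rule works in reverse for decay: 72/1.5 ≈ 48.00 years to halve.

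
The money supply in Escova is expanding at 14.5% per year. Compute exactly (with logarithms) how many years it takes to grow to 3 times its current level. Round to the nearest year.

t = ln(3) / ln(1 + 0.145) = 1.0986 / 0.135405 ≈ 8.11.
≈ 8 years.

8 years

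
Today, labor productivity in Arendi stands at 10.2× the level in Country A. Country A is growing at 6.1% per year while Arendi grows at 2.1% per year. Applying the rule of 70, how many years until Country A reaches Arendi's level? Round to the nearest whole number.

approximately 59 years

What matters is the difference: 4 pp.
Rule of 70 on the gap: the ratio halves every 70/4 ≈ 17.50 years.
A 10.2× gap takes log₂(10.2) ≈ 3.35 halvings to close: 3.35 × 17.50 ≈ 59 years.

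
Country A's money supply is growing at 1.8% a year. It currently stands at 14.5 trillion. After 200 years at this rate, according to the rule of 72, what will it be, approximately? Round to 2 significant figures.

about 460 trillion

Doubling time ≈ 72/1.8 = 40.00 years.
200 years is 200/40.00 ≈ 5.00 doublings, a factor of 2^5.00 ≈ 32.00.
14.5 × 32.00 ≈ 460 trillion.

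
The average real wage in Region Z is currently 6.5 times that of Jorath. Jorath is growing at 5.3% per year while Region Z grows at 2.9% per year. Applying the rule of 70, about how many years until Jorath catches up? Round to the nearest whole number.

Jorath gains on Region Z at 5.3% − 2.9% = 2.4 points a year.
At that relative rate the gap halves every 70/2.4 ≈ 29.17 years.
A 6.5 times gap takes log₂(6.5) ≈ 2.70 halvings to close: 2.70 × 29.17 ≈ 79 years.

about 79 years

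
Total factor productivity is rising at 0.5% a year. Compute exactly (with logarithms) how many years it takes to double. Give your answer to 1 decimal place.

t = ln(2) / ln(1 + 0.005) = 0.6931 / 0.004988 ≈ 138.95.

139.0 years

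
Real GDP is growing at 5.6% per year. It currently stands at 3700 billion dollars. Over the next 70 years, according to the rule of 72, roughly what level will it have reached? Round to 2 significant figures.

It doubles every 72/5.6 ≈ 12.86 years, so 70 years is 5.44 doublings.
2^5.44 ≈ 43.41; 3700 × 43.41 ≈ 160000 billion dollars.

around 160000 billion dollars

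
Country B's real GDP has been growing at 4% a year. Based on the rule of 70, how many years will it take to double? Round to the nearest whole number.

18 years

Doubling time ≈ 70 / 4 = 17.50 years.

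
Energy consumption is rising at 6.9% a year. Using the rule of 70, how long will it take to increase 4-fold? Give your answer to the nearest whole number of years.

≈ 20 years

One doubling takes 70/6.9 = 10.14 years.
Getting to 4× needs 2 doublings: 2 × 10.14 ≈ 20 years.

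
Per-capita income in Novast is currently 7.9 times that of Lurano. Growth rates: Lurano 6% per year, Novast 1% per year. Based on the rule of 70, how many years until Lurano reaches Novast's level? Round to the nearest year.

approximately 42 years

The growth-rate gap is 6% − 1% = 5 percentage points.
So the ratio between them halves every 70/5 ≈ 14.00 years.
A 7.9 times gap takes log₂(7.9) ≈ 2.98 halvings to close: 2.98 × 14.00 ≈ 42 years.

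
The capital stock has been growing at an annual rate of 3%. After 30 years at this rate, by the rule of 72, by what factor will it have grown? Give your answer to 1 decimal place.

≈ 2.4 times

Doubles every ≈ 24.00 years (72/3).
30 years is 1.25 doublings; 2^1.25 ≈ 2.4×.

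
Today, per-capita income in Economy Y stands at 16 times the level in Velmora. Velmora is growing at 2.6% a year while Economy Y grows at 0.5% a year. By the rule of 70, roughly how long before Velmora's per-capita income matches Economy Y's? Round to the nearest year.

around 133 years

Velmora gains on Economy Y at 2.6% − 0.5% = 2.1 points a year.
At that relative rate the gap halves every 70/2.1 ≈ 33.33 years.
A 16 times gap closes after 4 halvings: 4 × 33.33 ≈ 133 years.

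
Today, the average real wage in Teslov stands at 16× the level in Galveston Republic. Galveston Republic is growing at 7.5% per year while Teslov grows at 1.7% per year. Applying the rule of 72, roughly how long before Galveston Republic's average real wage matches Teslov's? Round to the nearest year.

roughly 50 years

The growth-rate gap is 7.5% − 1.7% = 5.8 percentage points.
So the ratio between them halves every 72/5.8 ≈ 12.41 years.
A 16× gap closes after 4 halvings: 4 × 12.41 ≈ 50 years.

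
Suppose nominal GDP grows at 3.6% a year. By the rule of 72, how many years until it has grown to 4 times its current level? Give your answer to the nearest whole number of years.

At 3.6% it doubles every 72/3.6 ≈ 20.00 years.
4× is 2 doublings, so 2 × 20.00 ≈ 40 years.

around 40 years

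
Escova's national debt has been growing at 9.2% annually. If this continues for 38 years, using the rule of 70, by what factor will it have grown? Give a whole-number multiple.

around 32 times

70/9.2 ≈ 7.61 years per doubling.
38 years fits 5 doublings: 2^5 = 32.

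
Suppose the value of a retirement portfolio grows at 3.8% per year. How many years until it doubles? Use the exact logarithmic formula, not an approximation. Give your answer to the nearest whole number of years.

19 years

t = ln(2) / ln(1 + 0.038) = 0.6931 / 0.037296 ≈ 18.58.
≈ 19 years.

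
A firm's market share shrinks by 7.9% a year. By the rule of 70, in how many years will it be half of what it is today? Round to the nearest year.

about 9 years

Falling at 7.9%, it halves about every 70/7.9 = 8.86 years.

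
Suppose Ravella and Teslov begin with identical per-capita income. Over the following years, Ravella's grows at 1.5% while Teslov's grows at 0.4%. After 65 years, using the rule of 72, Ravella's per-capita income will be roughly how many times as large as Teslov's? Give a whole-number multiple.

≈ 2 times

Rate gap = 1.5% − 0.4% = 1.1 points.
The ratio doubles every 72/1.1 ≈ 65.45 years.
65/65.45 ≈ 0.99 doublings → ratio ≈ 2^0.99 ≈ 2.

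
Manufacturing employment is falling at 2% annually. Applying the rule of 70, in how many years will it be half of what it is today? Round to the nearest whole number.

approximately 35 years

Falling at 2%, it halves about every 70/2 = 35.00 years.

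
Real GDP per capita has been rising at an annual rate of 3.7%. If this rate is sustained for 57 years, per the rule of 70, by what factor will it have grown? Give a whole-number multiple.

Doubling time ≈ 70/3.7 = 18.92 years.
57/18.92 ≈ 3 doublings, so about 2^3 = 8×.

8 times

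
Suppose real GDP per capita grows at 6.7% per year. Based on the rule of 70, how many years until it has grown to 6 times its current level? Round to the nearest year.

At 6.7% it doubles every 70/6.7 ≈ 10.45 years.
6× is log₂ 6 ≈ 2.58 doublings, so ≈ 2.58 × 10.45 = 27 years.

around 27 years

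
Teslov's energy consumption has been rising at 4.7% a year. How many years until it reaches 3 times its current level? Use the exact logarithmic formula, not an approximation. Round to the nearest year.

t = ln(3) / ln(1 + 0.047) = 1.0986 / 0.045929 ≈ 23.92.
≈ 24 years.

24 years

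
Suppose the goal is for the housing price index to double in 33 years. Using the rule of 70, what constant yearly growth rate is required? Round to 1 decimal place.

70 / 33 ≈ 2.12, so about 2.1% per year.

roughly 2.1% per year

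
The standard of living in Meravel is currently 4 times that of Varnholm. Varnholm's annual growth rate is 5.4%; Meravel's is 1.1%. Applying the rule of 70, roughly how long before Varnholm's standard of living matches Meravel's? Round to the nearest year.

around 33 years

The growth-rate gap is 5.4% − 1.1% = 4.3 percentage points.
So the ratio between them halves every 70/4.3 ≈ 16.28 years.
A 4 times gap closes after 2 halvings: 2 × 16.28 ≈ 33 years.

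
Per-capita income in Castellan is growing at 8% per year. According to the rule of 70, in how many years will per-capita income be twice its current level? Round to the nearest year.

≈ 9 years

70/8 ≈ 8.75, so it doubles roughly every 9 years.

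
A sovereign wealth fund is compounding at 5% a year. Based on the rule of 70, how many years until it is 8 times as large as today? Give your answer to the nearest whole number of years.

One doubling takes 70/5 = 14.00 years.
Getting to 8× needs 3 doublings: 3 × 14.00 ≈ 42 years.

roughly 42 years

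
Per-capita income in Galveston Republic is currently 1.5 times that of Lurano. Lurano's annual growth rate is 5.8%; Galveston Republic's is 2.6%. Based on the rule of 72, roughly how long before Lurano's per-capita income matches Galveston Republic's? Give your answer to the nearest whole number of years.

Lurano gains on Galveston Republic at 5.8% − 2.6% = 3.2 points a year.
At that relative rate the gap halves every 72/3.2 ≈ 22.50 years.
A 1.5 times gap takes log₂(1.5) ≈ 0.58 halvings to close: 0.58 × 22.50 ≈ 13 years.

roughly 13 years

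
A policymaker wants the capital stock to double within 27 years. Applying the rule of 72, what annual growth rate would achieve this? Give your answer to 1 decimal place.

72 / 27 ≈ 2.67, so about 2.7% annually.

around 2.7%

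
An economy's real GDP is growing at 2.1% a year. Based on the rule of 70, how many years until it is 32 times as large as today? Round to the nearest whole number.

One doubling takes 70/2.1 = 33.33 years.
32× is 5 doublings, so 5 × 33.33 ≈ 167 years.

around 167 years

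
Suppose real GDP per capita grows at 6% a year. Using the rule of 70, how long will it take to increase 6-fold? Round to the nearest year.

about 30 years

One doubling takes 70/6 = 11.67 years.
Reaching 6× takes log₂(6) ≈ 2.58 doublings.
2.58 × 11.67 ≈ 30 years.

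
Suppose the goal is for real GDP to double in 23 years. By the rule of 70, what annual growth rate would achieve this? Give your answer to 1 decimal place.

70 / 23 ≈ 3.04, so about 3.0% a year.

roughly 3.0%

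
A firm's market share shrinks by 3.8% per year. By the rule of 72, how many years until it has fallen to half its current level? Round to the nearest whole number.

Falling at 3.8%, it halves about every 72/3.8 = 18.95 years.

roughly 19 years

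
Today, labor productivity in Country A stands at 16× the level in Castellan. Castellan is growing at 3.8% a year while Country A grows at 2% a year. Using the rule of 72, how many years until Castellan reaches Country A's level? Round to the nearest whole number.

around 160 years

What matters is the difference: 1.8 pp.
Rule of 72 on the gap: the ratio halves every 72/1.8 ≈ 40.00 years.
A 16× gap closes after 4 halvings: 4 × 40.00 ≈ 160 years.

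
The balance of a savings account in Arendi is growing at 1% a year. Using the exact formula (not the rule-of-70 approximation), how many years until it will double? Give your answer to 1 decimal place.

69.7 years

t = ln(2) / ln(1 + 0.01) = 0.6931 / 0.009950 ≈ 69.66.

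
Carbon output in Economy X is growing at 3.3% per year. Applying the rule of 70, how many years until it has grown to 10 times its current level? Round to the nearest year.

≈ 70 years

At 3.3% it doubles every 70/3.3 ≈ 21.21 years.
10× is log₂ 10 ≈ 3.32 doublings, so ≈ 3.32 × 21.21 = 70 years.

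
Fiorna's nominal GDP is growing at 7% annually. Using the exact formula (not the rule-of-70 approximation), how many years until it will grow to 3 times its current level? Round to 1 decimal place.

t = ln(3) / ln(1 + 0.07) = 1.0986 / 0.067659 ≈ 16.24.

16.2 years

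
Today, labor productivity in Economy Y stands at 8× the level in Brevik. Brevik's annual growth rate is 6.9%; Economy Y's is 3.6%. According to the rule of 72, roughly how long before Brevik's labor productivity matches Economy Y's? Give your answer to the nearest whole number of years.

What matters is the difference: 3.3 pp.
Rule of 72 on the gap: the ratio halves every 72/3.3 ≈ 21.82 years.
An 8× gap closes after 3 halvings: 3 × 21.82 ≈ 65 years.

≈ 65 years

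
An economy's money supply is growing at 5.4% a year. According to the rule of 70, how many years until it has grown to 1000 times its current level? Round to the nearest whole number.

roughly 129 years

One doubling takes 70/5.4 = 12.96 years.
1000× is log₂ 1000 ≈ 9.97 doublings, so ≈ 9.97 × 12.96 = 129 years.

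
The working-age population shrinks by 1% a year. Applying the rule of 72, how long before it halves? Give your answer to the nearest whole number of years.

The rule works in reverse for decay: 72/1 ≈ 72.00 years to halve.

roughly 72 years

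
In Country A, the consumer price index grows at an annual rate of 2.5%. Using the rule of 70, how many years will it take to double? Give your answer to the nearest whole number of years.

At 2.5%, doubling takes about 70/2.5 = 28.00 years.

≈ 28 years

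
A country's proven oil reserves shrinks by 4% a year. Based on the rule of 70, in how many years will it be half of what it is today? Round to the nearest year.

Halving time ≈ 70 / 4 = 17.50 → 18 years.

approximately 18 years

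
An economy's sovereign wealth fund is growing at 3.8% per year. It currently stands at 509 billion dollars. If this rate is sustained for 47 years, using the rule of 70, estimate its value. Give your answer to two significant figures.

around 3000 billion dollars

It doubles every 70/3.8 ≈ 18.42 years, so 47 years is 2.55 doublings.
2^2.55 ≈ 5.86; 509 × 5.86 ≈ 3000 billion dollars.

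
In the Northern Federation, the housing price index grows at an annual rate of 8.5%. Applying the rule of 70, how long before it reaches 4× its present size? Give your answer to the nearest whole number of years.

One doubling takes 70/8.5 = 8.24 years.
Getting to 4× needs 2 doublings: 2 × 8.24 ≈ 16 years.

16 years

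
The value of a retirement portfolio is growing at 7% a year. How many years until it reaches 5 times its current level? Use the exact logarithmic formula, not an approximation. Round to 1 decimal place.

23.8 years

t = ln(5) / ln(1 + 0.07) = 1.6094 / 0.067659 ≈ 23.79.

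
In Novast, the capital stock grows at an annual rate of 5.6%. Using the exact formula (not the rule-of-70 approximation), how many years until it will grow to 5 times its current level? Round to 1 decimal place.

29.5 years

t = ln(5) / ln(1 + 0.056) = 1.6094 / 0.054488 ≈ 29.54.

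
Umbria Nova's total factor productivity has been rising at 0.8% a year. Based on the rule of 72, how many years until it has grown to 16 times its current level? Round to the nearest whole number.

Doubling time ≈ 72/0.8 = 90.00 years.
16 = 2^4, so 4 doublings → 360 years.

roughly 360 years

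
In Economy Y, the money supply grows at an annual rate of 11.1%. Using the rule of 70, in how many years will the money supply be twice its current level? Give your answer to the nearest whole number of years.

roughly 6 years

70/11.1 ≈ 6.31, so it doubles roughly every 6 years.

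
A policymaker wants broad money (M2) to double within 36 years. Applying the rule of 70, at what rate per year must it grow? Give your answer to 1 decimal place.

70 / 36 ≈ 1.94, so about 1.9% per year.

approximately 1.9% per year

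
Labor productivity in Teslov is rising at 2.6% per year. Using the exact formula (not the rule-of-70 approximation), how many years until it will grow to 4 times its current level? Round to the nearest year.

54 years

t = ln(4) / ln(1 + 0.026) = 1.3863 / 0.025668 ≈ 54.01.
≈ 54 years.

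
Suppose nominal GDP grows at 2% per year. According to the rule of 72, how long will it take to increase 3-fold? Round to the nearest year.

One doubling takes 72/2 = 36.00 years.
3× is log₂ 3 ≈ 1.58 doublings, so ≈ 1.58 × 36.00 = 57 years.

57 years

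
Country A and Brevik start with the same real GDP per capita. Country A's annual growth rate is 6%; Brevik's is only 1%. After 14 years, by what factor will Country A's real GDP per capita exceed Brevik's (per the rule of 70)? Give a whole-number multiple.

Only the 5-point difference matters.
70/5 ≈ 14.00 years per doubling of the ratio; 14 years gives 1.00 doublings, so ≈ 2×.

around 2 times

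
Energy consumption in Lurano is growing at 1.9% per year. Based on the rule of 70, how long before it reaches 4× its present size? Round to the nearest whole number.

At 1.9% it doubles every 70/1.9 ≈ 36.84 years.
4 = 2^2, so 2 doublings → 74 years.

about 74 years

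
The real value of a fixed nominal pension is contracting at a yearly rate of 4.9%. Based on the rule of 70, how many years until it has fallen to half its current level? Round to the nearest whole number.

14 years

Falling at 4.9%, it halves about every 70/4.9 = 14.29 years.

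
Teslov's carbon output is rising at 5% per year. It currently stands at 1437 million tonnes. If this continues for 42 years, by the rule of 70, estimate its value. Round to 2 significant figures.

Doubling time ≈ 70/5 = 14.00 years.
42 years is 42/14.00 ≈ 3.00 doublings, a factor of 2^3.00 ≈ 8.00.
1437 × 8.00 ≈ 11000 million tonnes.

roughly 11000 million tonnes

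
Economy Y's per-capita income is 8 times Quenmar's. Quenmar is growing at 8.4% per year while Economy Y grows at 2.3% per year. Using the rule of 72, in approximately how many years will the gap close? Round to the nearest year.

The growth-rate gap is 8.4% − 2.3% = 6.1 percentage points.
So the ratio between them halves every 72/6.1 ≈ 11.80 years.
An 8 times gap closes after 3 halvings: 3 × 11.80 ≈ 35 years.

35 years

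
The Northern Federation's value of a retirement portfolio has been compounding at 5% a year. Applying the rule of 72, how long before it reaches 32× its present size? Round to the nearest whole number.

approximately 72 years

Doubling time ≈ 72/5 = 14.40 years.
32 = 2^5, so 5 doublings → 72 years.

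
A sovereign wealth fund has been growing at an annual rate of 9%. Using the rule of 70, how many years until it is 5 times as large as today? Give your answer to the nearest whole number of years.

about 18 years

One doubling takes 70/9 = 7.78 years.
5× is log₂ 5 ≈ 2.32 doublings, so ≈ 2.32 × 7.78 = 18 years.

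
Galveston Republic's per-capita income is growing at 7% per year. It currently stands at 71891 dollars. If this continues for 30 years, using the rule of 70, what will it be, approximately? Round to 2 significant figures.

roughly 580000 dollars

Doubling time ≈ 70/7 = 10.00 years.
30 years is 30/10.00 ≈ 3.00 doublings, a factor of 2^3.00 ≈ 8.00.
71891 × 8.00 ≈ 580000 dollars.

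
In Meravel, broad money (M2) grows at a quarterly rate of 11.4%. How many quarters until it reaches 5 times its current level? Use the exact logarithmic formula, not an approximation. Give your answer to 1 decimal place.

t = ln(5) / ln(1 + 0.114) = 1.6094 / 0.107957 ≈ 14.91.

14.9 quarters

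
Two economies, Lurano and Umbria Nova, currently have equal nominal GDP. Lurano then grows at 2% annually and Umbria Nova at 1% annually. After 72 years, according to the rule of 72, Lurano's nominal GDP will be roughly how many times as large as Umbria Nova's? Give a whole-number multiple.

Lurano pulls ahead at 1 pp per year, so the ratio doubles every 72/1 ≈ 72.00 years.
In 72 years that's 1.00 doublings: 2^1.00 ≈ 2.

roughly 2 times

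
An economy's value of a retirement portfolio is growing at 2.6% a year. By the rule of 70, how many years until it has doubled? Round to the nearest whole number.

approximately 27 years

70/2.6 ≈ 26.92, so it doubles roughly every 27 years.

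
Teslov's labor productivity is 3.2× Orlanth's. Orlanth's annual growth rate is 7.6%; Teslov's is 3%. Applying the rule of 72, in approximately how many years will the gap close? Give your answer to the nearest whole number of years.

What matters is the difference: 4.6 pp.
Rule of 72 on the gap: the ratio halves every 72/4.6 ≈ 15.65 years.
A 3.2× gap takes log₂(3.2) ≈ 1.68 halvings to close: 1.68 × 15.65 ≈ 26 years.

approximately 26 years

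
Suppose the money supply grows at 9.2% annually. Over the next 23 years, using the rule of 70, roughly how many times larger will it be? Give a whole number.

Doubling time ≈ 70/9.2 = 7.61 years.
23/7.61 ≈ 3 doublings, so about 2^3 = 8×.

around 8 times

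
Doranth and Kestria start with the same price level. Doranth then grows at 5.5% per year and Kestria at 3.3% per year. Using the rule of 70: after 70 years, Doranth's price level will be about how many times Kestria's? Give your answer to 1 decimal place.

roughly 4.6 times

Rate gap = 5.5% − 3.3% = 2.2 points.
The ratio doubles every 70/2.2 ≈ 31.82 years.
70/31.82 ≈ 2.20 doublings → ratio ≈ 2^2.20 ≈ 4.6.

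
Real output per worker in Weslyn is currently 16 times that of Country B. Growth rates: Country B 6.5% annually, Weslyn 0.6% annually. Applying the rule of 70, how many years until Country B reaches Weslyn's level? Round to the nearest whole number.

What matters is the difference: 5.9 pp.
Rule of 70 on the gap: the ratio halves every 70/5.9 ≈ 11.86 years.
A 16 times gap closes after 4 halvings: 4 × 11.86 ≈ 47 years.

≈ 47 years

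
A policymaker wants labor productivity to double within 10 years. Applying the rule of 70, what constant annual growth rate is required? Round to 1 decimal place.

roughly 7.0%

70 / 10 ≈ 7.00, so about 7.0% a year.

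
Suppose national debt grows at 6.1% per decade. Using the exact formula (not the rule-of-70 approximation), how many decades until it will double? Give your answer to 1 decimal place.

t = ln(2) / ln(1 + 0.061) = 0.6931 / 0.059212 ≈ 11.71.

11.7 decades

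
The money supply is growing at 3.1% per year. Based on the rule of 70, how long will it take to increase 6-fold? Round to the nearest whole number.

At 3.1% it doubles every 70/3.1 ≈ 22.58 years.
6× is log₂ 6 ≈ 2.58 doublings, so ≈ 2.58 × 22.58 = 58 years.

around 58 years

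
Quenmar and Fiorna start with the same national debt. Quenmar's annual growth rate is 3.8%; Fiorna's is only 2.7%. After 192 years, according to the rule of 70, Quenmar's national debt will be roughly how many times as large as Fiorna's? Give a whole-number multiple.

8 times

Only the 1.1-point difference matters.
70/1.1 ≈ 63.64 years per doubling of the ratio; 192 years gives 3.02 doublings, so ≈ 8×.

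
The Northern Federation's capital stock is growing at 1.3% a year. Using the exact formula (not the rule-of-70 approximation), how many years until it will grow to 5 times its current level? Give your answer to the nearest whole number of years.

t = ln(5) / ln(1 + 0.013) = 1.6094 / 0.012916 ≈ 124.61.
≈ 125 years.

125 years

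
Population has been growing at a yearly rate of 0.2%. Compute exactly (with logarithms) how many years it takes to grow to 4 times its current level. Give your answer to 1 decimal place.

693.8 years

t = ln(4) / ln(1 + 0.002) = 1.3863 / 0.001998 ≈ 693.84.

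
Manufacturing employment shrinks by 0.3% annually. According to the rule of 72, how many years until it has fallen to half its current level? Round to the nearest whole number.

The rule works in reverse for decay: 72/0.3 ≈ 240.00 years to halve.

about 240 years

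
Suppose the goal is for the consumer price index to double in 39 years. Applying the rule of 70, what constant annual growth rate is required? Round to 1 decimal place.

70 / 39 ≈ 1.79, so about 1.8% annually.

roughly 1.8% annually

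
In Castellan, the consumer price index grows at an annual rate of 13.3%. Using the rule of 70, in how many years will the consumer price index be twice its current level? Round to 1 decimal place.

roughly 5.3 years

70/13.3 ≈ 5.26, so it doubles roughly every 5.3 years.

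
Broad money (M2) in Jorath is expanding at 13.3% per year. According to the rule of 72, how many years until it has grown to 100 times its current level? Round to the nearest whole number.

One doubling takes 72/13.3 = 5.41 years.
Reaching 100× takes log₂(100) ≈ 6.64 doublings.
6.64 × 5.41 ≈ 36 years.

approximately 36 years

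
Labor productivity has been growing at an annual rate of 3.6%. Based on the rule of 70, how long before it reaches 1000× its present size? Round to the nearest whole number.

One doubling takes 70/3.6 = 19.44 years.
1000× is log₂ 1000 ≈ 9.97 doublings, so ≈ 9.97 × 19.44 = 194 years.

around 194 years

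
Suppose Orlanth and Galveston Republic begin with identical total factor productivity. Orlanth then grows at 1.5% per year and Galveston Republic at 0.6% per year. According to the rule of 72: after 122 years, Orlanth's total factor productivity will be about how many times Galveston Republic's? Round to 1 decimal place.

Only the 0.9-point difference matters.
72/0.9 ≈ 80.00 years per doubling of the ratio; 122 years gives 1.53 doublings, so ≈ 2.9×.

≈ 2.9 times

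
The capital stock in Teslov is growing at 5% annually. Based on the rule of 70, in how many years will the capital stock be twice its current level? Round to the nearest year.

14 years

70/5 ≈ 14.00, so it doubles roughly every 14 years.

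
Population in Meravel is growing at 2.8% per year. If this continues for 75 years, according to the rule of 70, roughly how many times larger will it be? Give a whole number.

Doubling time ≈ 70/2.8 = 25.00 years.
75/25.00 ≈ 3 doublings, so about 2^3 = 8×.

approximately 8 times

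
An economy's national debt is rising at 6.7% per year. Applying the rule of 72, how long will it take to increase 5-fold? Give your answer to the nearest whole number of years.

around 25 years

At 6.7% it doubles every 72/6.7 ≈ 10.75 years.
5× is log₂ 5 ≈ 2.32 doublings, so ≈ 2.32 × 10.75 = 25 years.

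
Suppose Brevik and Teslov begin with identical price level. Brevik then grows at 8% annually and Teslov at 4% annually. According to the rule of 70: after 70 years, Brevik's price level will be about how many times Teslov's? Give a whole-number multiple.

Only the 4-point difference matters.
70/4 ≈ 17.50 years per doubling of the ratio; 70 years gives 4.00 doublings, so ≈ 16×.

16 times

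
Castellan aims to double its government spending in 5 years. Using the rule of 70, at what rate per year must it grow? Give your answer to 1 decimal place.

70 / 5 ≈ 14.00, so about 14.0% per year.

about 14.0%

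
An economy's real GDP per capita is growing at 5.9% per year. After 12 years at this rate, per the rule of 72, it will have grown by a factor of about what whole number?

72/5.9 ≈ 12.20 years per doubling.
12 years fits 1 doubling: 2^1 = 2.

around 2 times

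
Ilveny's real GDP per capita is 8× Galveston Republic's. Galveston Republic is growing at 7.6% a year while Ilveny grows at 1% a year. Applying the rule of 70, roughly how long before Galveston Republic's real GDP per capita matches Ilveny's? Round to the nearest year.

about 32 years

Galveston Republic gains on Ilveny at 7.6% − 1% = 6.6 points a year.
At that relative rate the gap halves every 70/6.6 ≈ 10.61 years.
An 8× gap closes after 3 halvings: 3 × 10.61 ≈ 32 years.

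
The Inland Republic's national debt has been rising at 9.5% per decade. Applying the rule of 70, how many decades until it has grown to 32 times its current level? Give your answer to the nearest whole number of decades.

Doubling time ≈ 70/9.5 = 7.37 decades.
32 = 2^5, so 5 doublings → 37 decades.

37 decades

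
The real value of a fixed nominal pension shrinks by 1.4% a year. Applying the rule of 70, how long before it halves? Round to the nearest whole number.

The rule works in reverse for decay: 70/1.4 ≈ 50.00 years to halve.

50 years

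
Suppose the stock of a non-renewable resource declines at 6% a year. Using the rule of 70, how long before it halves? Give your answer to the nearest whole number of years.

Halving time ≈ 70 / 6 = 11.67 → 12 years.

about 12 years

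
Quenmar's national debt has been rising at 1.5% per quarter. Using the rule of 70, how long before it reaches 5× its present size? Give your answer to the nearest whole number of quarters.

about 108 quarters

At 1.5% it doubles every 70/1.5 ≈ 46.67 quarters.
Reaching 5× takes log₂(5) ≈ 2.32 doublings.
2.32 × 46.67 ≈ 108 quarters.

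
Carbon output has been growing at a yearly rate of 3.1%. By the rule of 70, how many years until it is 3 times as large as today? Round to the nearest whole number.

One doubling takes 70/3.1 = 22.58 years.
Reaching 3× takes log₂(3) ≈ 1.58 doublings.
1.58 × 22.58 ≈ 36 years.

≈ 36 years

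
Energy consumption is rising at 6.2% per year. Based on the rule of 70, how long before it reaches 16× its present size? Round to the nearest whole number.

At 6.2% it doubles every 70/6.2 ≈ 11.29 years.
16 = 2^4, so 4 doublings → 45 years.

about 45 years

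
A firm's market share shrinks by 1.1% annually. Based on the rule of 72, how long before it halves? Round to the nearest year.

Halving time ≈ 72 / 1.1 = 65.45 → 65 years.

65 years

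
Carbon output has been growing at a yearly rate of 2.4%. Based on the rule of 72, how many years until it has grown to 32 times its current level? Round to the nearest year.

At 2.4% it doubles every 72/2.4 ≈ 30.00 years.
32× is 5 doublings, so 5 × 30.00 ≈ 150 years.

around 150 years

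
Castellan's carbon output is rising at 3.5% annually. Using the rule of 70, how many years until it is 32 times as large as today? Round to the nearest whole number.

At 3.5% it doubles every 70/3.5 ≈ 20.00 years.
32× is 5 doublings, so 5 × 20.00 ≈ 100 years.

around 100 years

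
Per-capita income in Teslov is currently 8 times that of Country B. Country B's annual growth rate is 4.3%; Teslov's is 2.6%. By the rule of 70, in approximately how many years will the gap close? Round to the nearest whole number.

around 124 years

What matters is the difference: 1.7 pp.
Rule of 70 on the gap: the ratio halves every 70/1.7 ≈ 41.18 years.
An 8 times gap closes after 3 halvings: 3 × 41.18 ≈ 124 years.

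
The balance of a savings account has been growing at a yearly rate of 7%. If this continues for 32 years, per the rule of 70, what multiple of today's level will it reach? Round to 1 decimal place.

Doubling time ≈ 70/7 = 10.00 years.
32 years / 10.00 ≈ 3.20 doublings → factor 2^3.20 ≈ 9.2.

roughly 9.2 times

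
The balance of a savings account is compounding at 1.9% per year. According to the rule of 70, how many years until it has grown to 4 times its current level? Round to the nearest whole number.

about 74 years

At 1.9% it doubles every 70/1.9 ≈ 36.84 years.
4 = 2^2, so 2 doublings → 74 years.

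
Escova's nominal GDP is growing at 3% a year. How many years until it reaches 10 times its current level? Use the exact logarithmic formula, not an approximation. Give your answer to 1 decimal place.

77.9 years

t = ln(10) / ln(1 + 0.03) = 2.3026 / 0.029559 ≈ 77.90.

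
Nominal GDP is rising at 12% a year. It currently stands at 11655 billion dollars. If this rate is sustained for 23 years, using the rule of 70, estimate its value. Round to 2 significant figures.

It doubles every 70/12 ≈ 5.83 years, so 23 years is 3.95 doublings.
2^3.95 ≈ 15.45; 11655 × 15.45 ≈ 180000 billion dollars.

approximately 180000 billion dollars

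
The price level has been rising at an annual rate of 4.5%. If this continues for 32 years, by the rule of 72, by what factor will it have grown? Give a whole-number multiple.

At 4.5% one doubling takes ≈ 16.00 years; 32 years is 2 of them, so ×4.

about 4 times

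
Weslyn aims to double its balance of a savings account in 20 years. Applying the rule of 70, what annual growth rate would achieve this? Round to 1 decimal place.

70 / 20 ≈ 3.50, so about 3.5% annually.

3.5% annually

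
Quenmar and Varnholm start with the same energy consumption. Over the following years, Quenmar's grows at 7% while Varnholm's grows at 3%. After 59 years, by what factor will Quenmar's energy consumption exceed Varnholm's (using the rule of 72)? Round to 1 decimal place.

Quenmar pulls ahead at 4 pp per year, so the ratio doubles every 72/4 ≈ 18.00 years.
In 59 years that's 3.28 doublings: 2^3.28 ≈ 9.7.

about 9.7 times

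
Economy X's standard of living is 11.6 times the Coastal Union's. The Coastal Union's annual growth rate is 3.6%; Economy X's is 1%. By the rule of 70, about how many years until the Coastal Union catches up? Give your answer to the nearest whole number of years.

the Coastal Union gains on Economy X at 3.6% − 1% = 2.6 points a year.
At that relative rate the gap halves every 70/2.6 ≈ 26.92 years.
An 11.6 times gap takes log₂(11.6) ≈ 3.54 halvings to close: 3.54 × 26.92 ≈ 95 years.

95 years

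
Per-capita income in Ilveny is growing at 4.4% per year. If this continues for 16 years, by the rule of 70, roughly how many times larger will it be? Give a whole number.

around 2 times

At 4.4% one doubling takes ≈ 15.91 years; 16 years is 1 of them, so ×2.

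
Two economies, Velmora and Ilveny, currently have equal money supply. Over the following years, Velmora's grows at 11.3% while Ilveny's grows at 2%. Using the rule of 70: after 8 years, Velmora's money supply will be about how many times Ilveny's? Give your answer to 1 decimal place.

approximately 2.1 times

Rate gap = 11.3% − 2% = 9.3 points.
The ratio doubles every 70/9.3 ≈ 7.53 years.
8/7.53 ≈ 1.06 doublings → ratio ≈ 2^1.06 ≈ 2.1.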